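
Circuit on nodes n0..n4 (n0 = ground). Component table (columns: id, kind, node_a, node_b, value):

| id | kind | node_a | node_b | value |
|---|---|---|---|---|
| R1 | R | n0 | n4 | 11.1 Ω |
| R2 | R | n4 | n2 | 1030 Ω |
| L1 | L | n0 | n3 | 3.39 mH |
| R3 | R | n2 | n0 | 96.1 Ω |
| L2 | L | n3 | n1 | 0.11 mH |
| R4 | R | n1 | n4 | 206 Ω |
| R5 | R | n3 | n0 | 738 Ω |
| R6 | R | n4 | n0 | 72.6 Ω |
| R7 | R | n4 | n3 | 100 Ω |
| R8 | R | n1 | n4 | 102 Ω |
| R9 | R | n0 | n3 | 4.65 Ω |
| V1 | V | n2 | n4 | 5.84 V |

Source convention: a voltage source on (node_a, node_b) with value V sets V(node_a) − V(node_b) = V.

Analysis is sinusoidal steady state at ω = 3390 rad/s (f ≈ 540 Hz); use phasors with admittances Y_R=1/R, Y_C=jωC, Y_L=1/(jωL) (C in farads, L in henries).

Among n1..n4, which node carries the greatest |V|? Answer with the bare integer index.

Apply KCL at each of the 4 non-ground nodes and solve the resulting linear system.
Node n1: branches {L2, R4, R8} → V_1 = -0.04025-0.01687j
Node n2: branches {R2, R3, V1} → V_2 = 5.395-0.002835j
Node n3: branches {L1, L2, R5, R7, R9} → V_3 = -0.04018-0.01466j
Node n4: branches {R1, R2, R4, R6, R7, R8, V1} → V_4 = -0.4446-0.002835j
Source currents: i(V1)=-0.06181+2.950e-05j

2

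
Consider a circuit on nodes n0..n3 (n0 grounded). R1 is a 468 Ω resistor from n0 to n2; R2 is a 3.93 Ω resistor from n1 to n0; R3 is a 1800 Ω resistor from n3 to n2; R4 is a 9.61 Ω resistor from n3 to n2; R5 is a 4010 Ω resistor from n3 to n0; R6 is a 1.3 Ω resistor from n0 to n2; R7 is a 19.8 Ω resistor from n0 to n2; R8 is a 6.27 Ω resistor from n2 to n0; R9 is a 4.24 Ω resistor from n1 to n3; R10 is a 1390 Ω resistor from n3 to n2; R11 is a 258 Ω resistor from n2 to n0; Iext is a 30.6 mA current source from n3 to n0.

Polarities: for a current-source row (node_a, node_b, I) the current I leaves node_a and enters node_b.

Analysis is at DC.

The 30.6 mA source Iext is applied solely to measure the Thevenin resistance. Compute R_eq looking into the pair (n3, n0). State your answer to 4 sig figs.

R_eq = 4.591 Ω

Apply KCL at each of the 3 non-ground nodes and solve the resulting linear system.
Node n1: branches {R2, R9} → V_1 = -0.06758
Node n2: branches {R1, R3, R4, R6, R7, R8, R10, R11} → V_2 = -0.01357
Node n3: branches {R3, R4, R5, R9, R10, Iext} → V_3 = -0.1405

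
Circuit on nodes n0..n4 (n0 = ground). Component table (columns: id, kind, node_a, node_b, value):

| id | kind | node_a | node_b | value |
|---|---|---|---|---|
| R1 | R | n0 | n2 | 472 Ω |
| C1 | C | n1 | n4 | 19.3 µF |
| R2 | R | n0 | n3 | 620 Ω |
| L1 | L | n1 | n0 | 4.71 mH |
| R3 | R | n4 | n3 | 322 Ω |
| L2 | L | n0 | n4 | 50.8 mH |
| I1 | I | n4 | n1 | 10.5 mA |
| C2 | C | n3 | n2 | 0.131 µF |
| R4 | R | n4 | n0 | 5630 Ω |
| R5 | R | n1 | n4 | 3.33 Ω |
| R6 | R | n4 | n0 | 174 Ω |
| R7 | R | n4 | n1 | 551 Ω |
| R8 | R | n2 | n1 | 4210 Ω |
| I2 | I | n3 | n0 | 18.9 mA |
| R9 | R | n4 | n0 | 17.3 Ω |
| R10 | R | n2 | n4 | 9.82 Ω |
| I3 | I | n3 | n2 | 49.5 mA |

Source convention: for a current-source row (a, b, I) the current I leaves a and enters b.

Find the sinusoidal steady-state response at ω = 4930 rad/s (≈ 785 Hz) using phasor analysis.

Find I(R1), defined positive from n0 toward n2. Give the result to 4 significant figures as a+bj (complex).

Element admittances at ω=4930 rad/s:
  Y(R1) = 0.002119+0.000j S between n0,n2
  Y(C1) = 0.000+0.09515j S between n1,n4
  Y(R2) = 0.001613+0.000j S between n0,n3
  Y(L1) = 0.000-0.04307j S between n1,n0
  Y(R3) = 0.003106+0.000j S between n4,n3
  Y(L2) = 0.000-0.003993j S between n0,n4
  I1: injects 0.0105 A into n1 (from n4)
  Y(C2) = 0.000+0.0006458j S between n3,n2
  Y(R4) = 0.0001776+0.000j S between n4,n0
  Y(R5) = 0.3003+0.000j S between n1,n4
  Y(R6) = 0.005747+0.000j S between n4,n0
  Y(R7) = 0.001815+0.000j S between n4,n1
  Y(R8) = 0.0002375+0.000j S between n2,n1
  I2: injects 0.0189 A into n0 (from n3)
  Y(R9) = 0.05780+0.000j S between n4,n0
  Y(R10) = 0.1018+0.000j S between n2,n4
  I3: injects 0.0495 A into n2 (from n3)
Assemble and solve the 4×4 MNA system:
  V(n1)=0.07576+0.005608j  V(n2)=0.5028-0.08546j  V(n3)=-14.18+2.014j  V(n4)=0.04149+0.005674j

-0.001065+0.0001811j A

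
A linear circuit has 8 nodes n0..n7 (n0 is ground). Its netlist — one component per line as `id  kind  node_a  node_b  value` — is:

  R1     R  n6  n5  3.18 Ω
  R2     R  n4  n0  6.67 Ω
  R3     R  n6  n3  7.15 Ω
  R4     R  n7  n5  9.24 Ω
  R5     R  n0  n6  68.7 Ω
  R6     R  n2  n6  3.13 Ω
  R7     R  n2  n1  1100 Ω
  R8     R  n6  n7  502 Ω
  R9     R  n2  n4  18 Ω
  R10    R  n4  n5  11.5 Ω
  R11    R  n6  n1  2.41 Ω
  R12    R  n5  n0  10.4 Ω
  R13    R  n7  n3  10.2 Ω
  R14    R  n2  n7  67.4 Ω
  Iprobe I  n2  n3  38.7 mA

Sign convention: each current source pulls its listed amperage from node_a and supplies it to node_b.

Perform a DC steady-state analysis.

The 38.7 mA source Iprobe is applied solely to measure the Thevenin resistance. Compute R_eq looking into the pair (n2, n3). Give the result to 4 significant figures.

R_eq = 7.664 Ω

MNA unknowns: 7 node voltages V₁..V_7
R1: Y=0.3145 on G[6,5]
R2: Y=0.1499 on G[4,0]
R3: Y=0.1399 on G[6,3]
R4: Y=0.1082 on G[7,5]
R5: Y=0.01456 on G[0,6]
R6: Y=0.3195 on G[2,6]
R7: Y=0.0009091 on G[2,1]
R8: Y=0.001992 on G[6,7]
R9: Y=0.05556 on G[2,4]
R10: Y=0.08696 on G[4,5]
R11: Y=0.4149 on G[6,1]
R12: Y=0.09615 on G[5,0]
R13: Y=0.09804 on G[7,3]
R14: Y=0.01484 on G[2,7]
Iprobe: z[2]−=0.0387, z[3]+=0.0387
solve → V1=0.005998, V2=-0.09215, V3=0.2044, V4=-0.01215, V5=0.01801, V6=0.006213, V7=0.09251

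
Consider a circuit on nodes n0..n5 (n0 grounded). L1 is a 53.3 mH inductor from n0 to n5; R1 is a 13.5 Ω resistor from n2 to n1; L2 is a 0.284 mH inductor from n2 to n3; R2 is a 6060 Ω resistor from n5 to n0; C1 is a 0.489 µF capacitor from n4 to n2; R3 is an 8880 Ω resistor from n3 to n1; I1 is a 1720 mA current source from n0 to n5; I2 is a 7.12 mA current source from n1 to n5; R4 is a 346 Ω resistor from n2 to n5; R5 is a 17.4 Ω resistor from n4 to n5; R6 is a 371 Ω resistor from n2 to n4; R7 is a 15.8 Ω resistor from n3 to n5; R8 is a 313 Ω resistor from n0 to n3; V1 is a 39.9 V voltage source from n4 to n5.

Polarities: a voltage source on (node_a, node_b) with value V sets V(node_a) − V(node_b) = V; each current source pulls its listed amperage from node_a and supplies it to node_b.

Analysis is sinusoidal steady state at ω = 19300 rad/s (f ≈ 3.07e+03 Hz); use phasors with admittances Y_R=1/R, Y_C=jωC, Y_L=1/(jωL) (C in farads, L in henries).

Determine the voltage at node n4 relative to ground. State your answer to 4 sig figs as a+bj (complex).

MNA unknowns: 5 node voltages V₁..V_5 plus 1 source current (V1)
L1: Y=0.000-0.0009721j on G[0,5]
R1: Y=0.07407+0.000j on G[2,1]
L2: Y=0.000-0.1824j on G[2,3]
R2: Y=0.0001650+0.000j on G[5,0]
C1: Y=0.000+0.009438j on G[4,2]
R3: Y=0.0001126+0.000j on G[3,1]
I1: z[0]−=1.72, z[5]+=1.72
I2: z[1]−=0.00712, z[5]+=0.00712
R4: Y=0.002890+0.000j on G[2,5]
R5: Y=0.05747+0.000j on G[4,5]
R6: Y=0.002695+0.000j on G[2,4]
R7: Y=0.06329+0.000j on G[3,5]
R8: Y=0.003195+0.000j on G[0,3]
V1: row V4−V5=39.9, i_V1 at 4,5
solve → V1=467.2+143.3j, V2=467.3+143.3j, V3=470.4+141.9j, V4=530.0+140.0j, V5=490.1+140.0j
aux → i_V1=-2.493-0.5828j

530.0+140.0j V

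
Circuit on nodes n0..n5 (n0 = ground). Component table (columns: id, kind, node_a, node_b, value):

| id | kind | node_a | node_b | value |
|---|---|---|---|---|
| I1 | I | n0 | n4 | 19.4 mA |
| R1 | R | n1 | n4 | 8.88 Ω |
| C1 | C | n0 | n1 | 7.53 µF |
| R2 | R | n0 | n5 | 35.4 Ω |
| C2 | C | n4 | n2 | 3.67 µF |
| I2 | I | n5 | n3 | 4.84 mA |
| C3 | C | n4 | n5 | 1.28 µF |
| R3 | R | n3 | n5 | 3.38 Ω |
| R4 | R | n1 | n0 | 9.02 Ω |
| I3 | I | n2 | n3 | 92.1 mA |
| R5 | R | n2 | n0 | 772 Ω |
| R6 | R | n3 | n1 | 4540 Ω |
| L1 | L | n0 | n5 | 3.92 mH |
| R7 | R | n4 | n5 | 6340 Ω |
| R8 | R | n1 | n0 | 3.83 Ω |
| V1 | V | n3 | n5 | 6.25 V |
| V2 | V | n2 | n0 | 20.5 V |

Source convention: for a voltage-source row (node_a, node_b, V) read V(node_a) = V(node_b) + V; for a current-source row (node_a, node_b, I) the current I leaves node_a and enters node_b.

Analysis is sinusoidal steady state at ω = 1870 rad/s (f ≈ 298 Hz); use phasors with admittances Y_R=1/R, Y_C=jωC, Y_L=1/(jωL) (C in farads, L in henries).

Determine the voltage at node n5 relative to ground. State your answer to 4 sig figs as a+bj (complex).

MNA unknowns: 5 node voltages V₁..V_5 plus 2 source currents (V1, V2)
I1: z[0]−=0.0194, z[4]+=0.0194
R1: Y=0.1126+0.000j on G[1,4]
C1: Y=0.000+0.01408j on G[0,1]
R2: Y=0.02825+0.000j on G[0,5]
C2: Y=0.000+0.006863j on G[4,2]
I2: z[5]−=0.00484, z[3]+=0.00484
C3: Y=0.000+0.002394j on G[4,5]
R3: Y=0.2959+0.000j on G[3,5]
R4: Y=0.1109+0.000j on G[1,0]
I3: z[2]−=0.0921, z[3]+=0.0921
R5: Y=0.001295+0.000j on G[2,0]
R6: Y=0.0002203+0.000j on G[3,1]
L1: Y=0.000-0.1364j on G[0,5]
R7: Y=0.0001577+0.000j on G[4,5]
R8: Y=0.2611+0.000j on G[1,0]
V1: row V3−V5=6.25, i_V1 at 3,5
V2: row V2−V0=20.5, i_V2 at 2,0
solve → V1=0.1050+0.3650j, V2=20.50+0.000j, V3=6.374+0.6229j, V4=0.3938+1.583j, V5=0.1235+0.6229j
aux → i_V1=-1.754-5.680e-05j, i_V2=-0.1295-0.1380j

0.1235+0.6229j V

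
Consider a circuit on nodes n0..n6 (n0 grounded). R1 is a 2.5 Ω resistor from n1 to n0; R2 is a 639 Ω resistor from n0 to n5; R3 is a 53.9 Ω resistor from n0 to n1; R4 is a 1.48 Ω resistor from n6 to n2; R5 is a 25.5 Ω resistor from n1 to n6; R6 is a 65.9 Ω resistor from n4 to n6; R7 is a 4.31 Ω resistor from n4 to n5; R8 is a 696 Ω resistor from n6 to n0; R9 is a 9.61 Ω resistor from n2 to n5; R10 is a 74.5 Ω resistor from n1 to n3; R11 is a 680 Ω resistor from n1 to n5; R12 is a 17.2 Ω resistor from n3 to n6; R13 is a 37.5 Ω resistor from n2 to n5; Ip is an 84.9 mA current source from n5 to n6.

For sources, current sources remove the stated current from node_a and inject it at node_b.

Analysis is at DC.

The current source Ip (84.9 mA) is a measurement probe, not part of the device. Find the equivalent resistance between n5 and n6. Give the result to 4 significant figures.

R_eq = 7.897 Ω

Element admittances at DC:
  Y(R1) = 0.4000 S between n1,n0
  Y(R2) = 0.001565 S between n0,n5
  Y(R3) = 0.01855 S between n0,n1
  Y(R4) = 0.6757 S between n6,n2
  Y(R5) = 0.03922 S between n1,n6
  Y(R6) = 0.01517 S between n4,n6
  Y(R7) = 0.2320 S between n4,n5
  Y(R8) = 0.001437 S between n6,n0
  Y(R9) = 0.1041 S between n2,n5
  Y(R10) = 0.01342 S between n1,n3
  Y(R11) = 0.001471 S between n1,n5
  Y(R12) = 0.05814 S between n3,n6
  Y(R13) = 0.02667 S between n2,n5
  Ip: injects 0.0849 A into n6 (from n5)
Assemble and solve the 6×6 MNA system:
  V(n1)=0.002224  V(n2)=-0.06930  V(n3)=0.03241  V(n4)=-0.5899  V(n5)=-0.6310  V(n6)=0.03938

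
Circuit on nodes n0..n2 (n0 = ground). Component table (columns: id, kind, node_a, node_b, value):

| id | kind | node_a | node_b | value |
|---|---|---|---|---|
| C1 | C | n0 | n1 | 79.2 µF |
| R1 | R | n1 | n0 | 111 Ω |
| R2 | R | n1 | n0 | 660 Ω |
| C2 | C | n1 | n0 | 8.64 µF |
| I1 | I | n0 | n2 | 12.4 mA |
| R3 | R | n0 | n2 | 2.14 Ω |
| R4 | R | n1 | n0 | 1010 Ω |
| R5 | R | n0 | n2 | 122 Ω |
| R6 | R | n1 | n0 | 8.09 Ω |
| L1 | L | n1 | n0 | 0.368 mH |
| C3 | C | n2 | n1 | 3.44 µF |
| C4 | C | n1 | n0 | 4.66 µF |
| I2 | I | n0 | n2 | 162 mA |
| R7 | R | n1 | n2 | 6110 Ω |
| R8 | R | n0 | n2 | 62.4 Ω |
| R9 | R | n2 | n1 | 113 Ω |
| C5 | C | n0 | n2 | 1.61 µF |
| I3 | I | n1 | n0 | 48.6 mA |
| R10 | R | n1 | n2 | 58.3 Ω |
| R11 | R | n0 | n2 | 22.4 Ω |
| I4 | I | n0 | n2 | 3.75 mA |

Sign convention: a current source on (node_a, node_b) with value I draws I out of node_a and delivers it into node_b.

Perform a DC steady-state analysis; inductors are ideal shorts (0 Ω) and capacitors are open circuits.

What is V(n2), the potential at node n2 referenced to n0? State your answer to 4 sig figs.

0.3168 V

Element admittances at DC:
  Y(C1) = 0.000 S between n0,n1
  Y(R1) = 0.009009 S between n1,n0
  Y(R2) = 0.001515 S between n1,n0
  Y(C2) = 0.000 S between n1,n0
  I1: injects 0.0124 A into n2 (from n0)
  Y(R3) = 0.4673 S between n0,n2
  Y(R4) = 0.0009901 S between n1,n0
  Y(R5) = 0.008197 S between n0,n2
  Y(R6) = 0.1236 S between n1,n0
  L1: short n1↔n0 (DC inductor)
  Y(C3) = 0.000 S between n2,n1
  Y(C4) = 0.000 S between n1,n0
  I2: injects 0.162 A into n2 (from n0)
  Y(R7) = 0.0001637 S between n1,n2
  Y(R8) = 0.01603 S between n0,n2
  Y(R9) = 0.008850 S between n2,n1
  Y(C5) = 0.000 S between n0,n2
  I3: injects 0.0486 A into n0 (from n1)
  Y(R10) = 0.01715 S between n1,n2
  Y(R11) = 0.04464 S between n0,n2
  I4: injects 0.00375 A into n2 (from n0)
Assemble and solve the 3×3 MNA system:
  V(n1)=0.000  V(n2)=0.3168
  i(L1)=-0.04031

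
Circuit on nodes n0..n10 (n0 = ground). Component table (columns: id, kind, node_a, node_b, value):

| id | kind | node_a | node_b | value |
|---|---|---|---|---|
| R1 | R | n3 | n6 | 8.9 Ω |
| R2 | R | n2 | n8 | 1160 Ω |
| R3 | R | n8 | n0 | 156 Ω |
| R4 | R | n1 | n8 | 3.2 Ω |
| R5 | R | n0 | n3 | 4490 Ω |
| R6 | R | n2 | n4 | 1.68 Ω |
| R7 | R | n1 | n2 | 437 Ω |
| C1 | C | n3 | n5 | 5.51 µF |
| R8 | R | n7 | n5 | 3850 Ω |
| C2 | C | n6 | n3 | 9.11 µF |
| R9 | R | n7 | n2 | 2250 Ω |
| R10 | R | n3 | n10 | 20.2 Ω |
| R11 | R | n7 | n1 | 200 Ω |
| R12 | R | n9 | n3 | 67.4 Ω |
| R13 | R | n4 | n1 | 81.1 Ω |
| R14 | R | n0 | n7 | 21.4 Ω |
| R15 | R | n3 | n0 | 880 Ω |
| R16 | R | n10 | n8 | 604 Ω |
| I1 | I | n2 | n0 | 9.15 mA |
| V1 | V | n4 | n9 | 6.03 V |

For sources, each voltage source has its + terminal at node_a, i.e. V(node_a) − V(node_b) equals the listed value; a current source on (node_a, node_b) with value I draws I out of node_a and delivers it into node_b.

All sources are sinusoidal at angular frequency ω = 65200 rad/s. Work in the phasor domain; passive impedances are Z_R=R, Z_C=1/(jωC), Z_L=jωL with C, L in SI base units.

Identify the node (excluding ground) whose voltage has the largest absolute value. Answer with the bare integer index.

9

Element admittances at ω=65200 rad/s:
  Y(R1) = 0.1124+0.000j S between n3,n6
  Y(R2) = 0.0008621+0.000j S between n2,n8
  Y(R3) = 0.006410+0.000j S between n8,n0
  Y(R4) = 0.3125+0.000j S between n1,n8
  Y(R5) = 0.0002227+0.000j S between n0,n3
  Y(R6) = 0.5952+0.000j S between n2,n4
  Y(R7) = 0.002288+0.000j S between n1,n2
  Y(C1) = 0.000+0.3593j S between n3,n5
  Y(R8) = 0.0002597+0.000j S between n7,n5
  Y(C2) = 0.000+0.5940j S between n6,n3
  Y(R9) = 0.0004444+0.000j S between n7,n2
  Y(R10) = 0.04950+0.000j S between n3,n10
  Y(R11) = 0.005000+0.000j S between n7,n1
  Y(R12) = 0.01484+0.000j S between n9,n3
  Y(R13) = 0.01233+0.000j S between n4,n1
  Y(R14) = 0.04673+0.000j S between n0,n7
  Y(R15) = 0.001136+0.000j S between n3,n0
  Y(R16) = 0.001656+0.000j S between n10,n8
  I1: injects 0.00915 A into n0 (from n2)
  V1: constraint V(n4)−V(n9) = 6.03
Assemble and solve the 11×11 MNA system:
  V(n1)=-0.1402+5.199e-05j  V(n2)=0.2221+8.573e-05j  V(n3)=-4.772+0.0001243j  V(n4)=0.2396+8.598e-05j  V(n5)=-4.772-0.003301j  V(n6)=-4.772+0.0001243j  V(n7)=-0.03513-1.067e-05j  V(n8)=-0.1595+5.140e-05j  V(n9)=-5.790+8.598e-05j  V(n10)=-4.623+0.0001220j
  i(V1)=-0.01511-5.688e-07j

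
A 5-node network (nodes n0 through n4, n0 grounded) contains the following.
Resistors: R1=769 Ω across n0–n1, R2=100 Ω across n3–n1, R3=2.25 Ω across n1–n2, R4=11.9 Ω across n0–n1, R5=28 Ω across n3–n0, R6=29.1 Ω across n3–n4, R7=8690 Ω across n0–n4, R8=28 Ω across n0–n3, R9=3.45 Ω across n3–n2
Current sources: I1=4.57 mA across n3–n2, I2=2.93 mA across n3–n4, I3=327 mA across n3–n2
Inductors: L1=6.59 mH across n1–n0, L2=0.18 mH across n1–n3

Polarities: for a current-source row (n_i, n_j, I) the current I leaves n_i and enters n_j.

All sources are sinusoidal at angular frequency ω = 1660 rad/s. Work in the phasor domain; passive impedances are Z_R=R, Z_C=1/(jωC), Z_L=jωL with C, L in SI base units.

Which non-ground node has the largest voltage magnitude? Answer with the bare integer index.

MNA unknowns: 4 node voltages V₁..V_4
R1: Y=0.001300+0.000j on G[0,1]
R2: Y=0.01000+0.000j on G[3,1]
R3: Y=0.4444+0.000j on G[1,2]
I1: z[3]−=0.00457, z[2]+=0.00457
R4: Y=0.08403+0.000j on G[0,1]
L1: Y=0.000-0.09141j on G[1,0]
R5: Y=0.03571+0.000j on G[3,0]
L2: Y=0.000-3.347j on G[1,3]
R6: Y=0.03436+0.000j on G[3,4]
R7: Y=0.0001151+0.000j on G[0,4]
R8: Y=0.03571+0.000j on G[0,3]
I2: z[3]−=0.00293, z[4]+=0.00293
R9: Y=0.2899+0.000j on G[3,2]
I3: z[3]−=0.327, z[2]+=0.327
solve → V1=-0.01044+0.02102j, V2=0.4395-0.002437j, V3=-0.01455-0.03841j, V4=0.07048-0.03828j

2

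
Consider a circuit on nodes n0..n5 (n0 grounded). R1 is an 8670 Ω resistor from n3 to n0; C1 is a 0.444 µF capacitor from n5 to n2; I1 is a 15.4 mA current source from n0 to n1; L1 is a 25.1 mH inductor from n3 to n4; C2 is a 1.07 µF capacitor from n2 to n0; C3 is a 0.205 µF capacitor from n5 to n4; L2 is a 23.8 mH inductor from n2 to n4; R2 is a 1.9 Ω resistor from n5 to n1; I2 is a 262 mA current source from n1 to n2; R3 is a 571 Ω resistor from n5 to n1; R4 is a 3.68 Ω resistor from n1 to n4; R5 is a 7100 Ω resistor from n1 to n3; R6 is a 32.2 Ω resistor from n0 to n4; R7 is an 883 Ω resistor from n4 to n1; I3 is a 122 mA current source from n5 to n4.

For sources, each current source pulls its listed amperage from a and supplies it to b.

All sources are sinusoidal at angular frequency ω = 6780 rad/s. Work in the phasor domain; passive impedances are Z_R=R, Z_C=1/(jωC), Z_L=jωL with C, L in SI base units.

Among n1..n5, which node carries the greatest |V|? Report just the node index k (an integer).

2

Element admittances at ω=6780 rad/s:
  Y(R1) = 0.0001153+0.000j S between n3,n0
  Y(C1) = 0.000+0.003010j S between n5,n2
  I1: injects 0.0154 A into n1 (from n0)
  Y(L1) = 0.000-0.005876j S between n3,n4
  Y(C2) = 0.000+0.007255j S between n2,n0
  Y(C3) = 0.000+0.001390j S between n5,n4
  Y(L2) = 0.000-0.006197j S between n2,n4
  Y(R2) = 0.5263+0.000j S between n5,n1
  I2: injects 0.262 A into n2 (from n1)
  Y(R3) = 0.001751+0.000j S between n5,n1
  Y(R4) = 0.2717+0.000j S between n1,n4
  Y(R5) = 0.0001408+0.000j S between n1,n3
  Y(R6) = 0.03106+0.000j S between n0,n4
  Y(R7) = 0.001133+0.000j S between n4,n1
  I3: injects 0.122 A into n4 (from n5)
Assemble and solve the 5×5 MNA system:
  V(n1)=-14.66-2.171j  V(n2)=10.53-62.18j  V(n3)=-14.02-2.191j  V(n4)=-13.98-2.451j  V(n5)=-14.55-2.027j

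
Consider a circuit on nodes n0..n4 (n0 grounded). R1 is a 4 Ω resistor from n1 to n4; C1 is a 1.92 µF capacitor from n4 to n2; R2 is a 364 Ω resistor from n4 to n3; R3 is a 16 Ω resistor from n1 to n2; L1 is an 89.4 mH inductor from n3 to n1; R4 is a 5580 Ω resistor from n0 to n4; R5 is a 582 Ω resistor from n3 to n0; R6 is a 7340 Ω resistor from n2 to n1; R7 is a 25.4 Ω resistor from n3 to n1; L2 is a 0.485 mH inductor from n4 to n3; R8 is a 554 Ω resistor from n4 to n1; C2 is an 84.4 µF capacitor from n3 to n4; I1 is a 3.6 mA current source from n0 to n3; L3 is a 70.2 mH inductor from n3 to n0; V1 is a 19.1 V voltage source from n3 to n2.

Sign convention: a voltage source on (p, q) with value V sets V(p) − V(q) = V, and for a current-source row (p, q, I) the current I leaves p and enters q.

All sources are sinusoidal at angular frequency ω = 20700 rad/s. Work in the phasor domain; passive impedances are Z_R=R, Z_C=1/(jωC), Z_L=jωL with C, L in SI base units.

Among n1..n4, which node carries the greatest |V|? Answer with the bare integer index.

MNA unknowns: 4 node voltages V₁..V_4 plus 1 source current (V1)
R1: Y=0.2500+0.000j on G[1,4]
C1: Y=0.000+0.03974j on G[4,2]
R2: Y=0.002747+0.000j on G[4,3]
R3: Y=0.06250+0.000j on G[1,2]
L1: Y=0.000-0.0005404j on G[3,1]
R4: Y=0.0001792+0.000j on G[0,4]
R5: Y=0.001718+0.000j on G[3,0]
R6: Y=0.0001362+0.000j on G[2,1]
R7: Y=0.03937+0.000j on G[3,1]
L2: Y=0.000-0.09961j on G[4,3]
R8: Y=0.001805+0.000j on G[4,1]
C2: Y=0.000+1.747j on G[3,4]
I1: z[0]−=0.0036, z[3]+=0.0036
L3: Y=0.000-0.0006882j on G[3,0]
V1: row V3−V2=19.1, i_V1 at 3,2
solve → V1=-1.987+0.9207j, V2=-17.37+0.5821j, V3=1.731+0.5821j, V4=1.258+1.066j
aux → i_V1=-0.9442-0.7615j

2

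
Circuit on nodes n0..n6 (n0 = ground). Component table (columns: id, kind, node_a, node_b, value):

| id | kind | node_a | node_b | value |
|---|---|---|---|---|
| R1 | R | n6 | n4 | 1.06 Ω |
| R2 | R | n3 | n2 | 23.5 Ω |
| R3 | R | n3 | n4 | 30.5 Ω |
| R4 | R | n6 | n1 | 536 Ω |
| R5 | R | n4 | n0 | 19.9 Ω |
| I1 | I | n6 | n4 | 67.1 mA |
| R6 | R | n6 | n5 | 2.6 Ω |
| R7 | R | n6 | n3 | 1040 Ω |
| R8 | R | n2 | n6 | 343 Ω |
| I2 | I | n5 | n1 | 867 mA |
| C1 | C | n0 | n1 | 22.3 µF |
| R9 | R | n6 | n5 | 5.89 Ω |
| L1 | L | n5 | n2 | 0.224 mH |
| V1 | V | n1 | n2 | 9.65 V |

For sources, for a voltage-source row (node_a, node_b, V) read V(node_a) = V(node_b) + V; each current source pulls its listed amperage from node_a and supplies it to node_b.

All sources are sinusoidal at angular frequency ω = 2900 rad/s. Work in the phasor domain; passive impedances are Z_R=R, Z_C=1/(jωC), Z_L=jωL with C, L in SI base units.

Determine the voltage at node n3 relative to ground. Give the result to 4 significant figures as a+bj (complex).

-6.076-4.305j V

Element admittances at ω=2900 rad/s:
  Y(R1) = 0.9434+0.000j S between n6,n4
  Y(R2) = 0.04255+0.000j S between n3,n2
  Y(R3) = 0.03279+0.000j S between n3,n4
  Y(R4) = 0.001866+0.000j S between n6,n1
  Y(R5) = 0.05025+0.000j S between n4,n0
  I1: injects 0.0671 A into n4 (from n6)
  Y(R6) = 0.3846+0.000j S between n6,n5
  Y(R7) = 0.0009615+0.000j S between n6,n3
  Y(R8) = 0.002915+0.000j S between n2,n6
  I2: injects 0.867 A into n1 (from n5)
  Y(C1) = 0.000+0.06467j S between n0,n1
  Y(R9) = 0.1698+0.000j S between n6,n5
  Y(L1) = 0.000-1.539j S between n5,n2
  V1: constraint V(n1)−V(n2) = 9.65
Assemble and solve the 7×7 MNA system:
  V(n1)=3.250-4.397j  V(n2)=-6.400-4.397j  V(n3)=-6.076-4.305j  V(n4)=-5.658-4.183j  V(n5)=-6.534-4.774j  V(n6)=-6.016-4.402j
  i(V1)=0.5654-0.2102j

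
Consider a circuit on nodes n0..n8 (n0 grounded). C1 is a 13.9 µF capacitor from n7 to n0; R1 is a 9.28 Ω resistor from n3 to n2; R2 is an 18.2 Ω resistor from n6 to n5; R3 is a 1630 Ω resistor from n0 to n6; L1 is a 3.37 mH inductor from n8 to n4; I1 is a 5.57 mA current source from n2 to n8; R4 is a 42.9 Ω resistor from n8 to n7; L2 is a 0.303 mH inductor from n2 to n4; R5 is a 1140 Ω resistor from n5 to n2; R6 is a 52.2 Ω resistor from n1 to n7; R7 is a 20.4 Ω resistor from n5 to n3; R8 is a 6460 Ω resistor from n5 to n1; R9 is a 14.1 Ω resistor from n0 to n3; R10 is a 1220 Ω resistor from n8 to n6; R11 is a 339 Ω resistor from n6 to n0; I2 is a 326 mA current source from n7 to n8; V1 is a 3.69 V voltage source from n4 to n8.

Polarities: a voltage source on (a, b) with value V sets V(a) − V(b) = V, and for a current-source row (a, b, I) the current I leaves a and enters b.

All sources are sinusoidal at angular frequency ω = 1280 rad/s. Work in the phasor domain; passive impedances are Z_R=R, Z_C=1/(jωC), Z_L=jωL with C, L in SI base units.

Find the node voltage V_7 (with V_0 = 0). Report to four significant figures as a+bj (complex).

Apply KCL at each of the 8 non-ground nodes and solve the resulting linear system.
Node n1: branches {R6, R8} → V_1 = -7.392+8.654j
Node n2: branches {R1, I1, L2, R5} → V_2 = 3.549+2.993j
Node n3: branches {R1, R7, R9} → V_3 = 2.095+1.790j
Node n4: branches {L1, L2, V1} → V_4 = 3.498+3.056j
Node n5: branches {R2, R5, R7, R8} → V_5 = 1.932+1.738j
Node n6: branches {R2, R3, R10, R11} → V_6 = 1.786+1.652j
Node n7: branches {C1, R4, R6, I2} → V_7 = -7.468+8.710j
Node n8: branches {L1, I1, R4, R10, I2, V1} → V_8 = -0.1921+3.056j
Source currents: i(V1)=-0.1636+0.7248j

-7.468+8.710j V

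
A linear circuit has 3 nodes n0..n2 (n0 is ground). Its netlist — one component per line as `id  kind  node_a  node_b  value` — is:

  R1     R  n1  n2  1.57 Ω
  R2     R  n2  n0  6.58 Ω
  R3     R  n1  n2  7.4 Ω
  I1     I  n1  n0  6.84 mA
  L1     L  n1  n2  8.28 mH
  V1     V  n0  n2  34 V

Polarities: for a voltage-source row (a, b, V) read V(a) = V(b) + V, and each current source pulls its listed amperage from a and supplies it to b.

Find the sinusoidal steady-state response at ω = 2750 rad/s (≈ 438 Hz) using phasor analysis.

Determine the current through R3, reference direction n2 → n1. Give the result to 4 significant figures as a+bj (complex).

Element admittances at ω=2750 rad/s:
  Y(R1) = 0.6369+0.000j S between n1,n2
  Y(R2) = 0.1520+0.000j S between n2,n0
  Y(R3) = 0.1351+0.000j S between n1,n2
  I1: injects 0.00684 A into n0 (from n1)
  Y(L1) = 0.000-0.04392j S between n1,n2
  V1: constraint V(n0)−V(n2) = 34
Assemble and solve the 3×3 MNA system:
  V(n1)=-34.01-0.0005023j  V(n2)=-34.00+0.000j
  i(V1)=-5.160+0.000j

0.001193+6.788e-05j A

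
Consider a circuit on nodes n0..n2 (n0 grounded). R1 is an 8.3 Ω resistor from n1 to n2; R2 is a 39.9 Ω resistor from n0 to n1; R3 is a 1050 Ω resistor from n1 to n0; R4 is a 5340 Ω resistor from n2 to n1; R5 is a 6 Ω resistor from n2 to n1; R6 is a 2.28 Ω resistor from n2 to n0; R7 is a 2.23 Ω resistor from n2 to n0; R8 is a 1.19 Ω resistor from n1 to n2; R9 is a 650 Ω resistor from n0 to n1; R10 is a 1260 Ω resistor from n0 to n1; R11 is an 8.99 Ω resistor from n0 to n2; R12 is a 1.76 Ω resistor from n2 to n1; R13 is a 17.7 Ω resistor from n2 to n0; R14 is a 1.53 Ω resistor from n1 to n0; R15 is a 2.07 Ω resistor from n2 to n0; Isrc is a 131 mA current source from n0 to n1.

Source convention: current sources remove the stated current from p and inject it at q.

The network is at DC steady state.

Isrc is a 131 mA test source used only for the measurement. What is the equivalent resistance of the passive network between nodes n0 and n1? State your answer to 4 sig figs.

R_eq = 0.6718 Ω

Apply KCL at each of the 2 non-ground nodes and solve the resulting linear system.
Node n1: branches {R1, R2, R3, R4, R5, R8, R9, R10, R12, R14, Isrc} → V_1 = 0.08801
Node n2: branches {R1, R4, R5, R6, R7, R8, R11, R12, R13, R15} → V_2 = 0.04616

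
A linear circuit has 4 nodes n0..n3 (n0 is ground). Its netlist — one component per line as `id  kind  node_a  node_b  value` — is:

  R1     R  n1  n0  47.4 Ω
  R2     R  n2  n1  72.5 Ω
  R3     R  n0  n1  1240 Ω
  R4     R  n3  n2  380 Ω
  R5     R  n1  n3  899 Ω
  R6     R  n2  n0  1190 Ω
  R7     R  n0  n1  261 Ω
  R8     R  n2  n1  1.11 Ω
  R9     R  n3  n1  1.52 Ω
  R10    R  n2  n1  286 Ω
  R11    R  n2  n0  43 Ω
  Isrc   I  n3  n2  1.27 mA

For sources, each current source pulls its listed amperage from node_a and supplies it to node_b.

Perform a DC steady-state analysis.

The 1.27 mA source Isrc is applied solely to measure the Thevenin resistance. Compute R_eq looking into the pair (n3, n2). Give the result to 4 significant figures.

Apply KCL at each of the 3 non-ground nodes and solve the resulting linear system.
Node n1: branches {R1, R2, R3, R5, R7, R8, R9, R10} → V_1 = -0.0006554
Node n2: branches {R2, R4, R6, R8, R10, R11, Isrc} → V_2 = 0.0007000
Node n3: branches {R4, R5, R9, Isrc} → V_3 = -0.002570

R_eq = 2.574 Ω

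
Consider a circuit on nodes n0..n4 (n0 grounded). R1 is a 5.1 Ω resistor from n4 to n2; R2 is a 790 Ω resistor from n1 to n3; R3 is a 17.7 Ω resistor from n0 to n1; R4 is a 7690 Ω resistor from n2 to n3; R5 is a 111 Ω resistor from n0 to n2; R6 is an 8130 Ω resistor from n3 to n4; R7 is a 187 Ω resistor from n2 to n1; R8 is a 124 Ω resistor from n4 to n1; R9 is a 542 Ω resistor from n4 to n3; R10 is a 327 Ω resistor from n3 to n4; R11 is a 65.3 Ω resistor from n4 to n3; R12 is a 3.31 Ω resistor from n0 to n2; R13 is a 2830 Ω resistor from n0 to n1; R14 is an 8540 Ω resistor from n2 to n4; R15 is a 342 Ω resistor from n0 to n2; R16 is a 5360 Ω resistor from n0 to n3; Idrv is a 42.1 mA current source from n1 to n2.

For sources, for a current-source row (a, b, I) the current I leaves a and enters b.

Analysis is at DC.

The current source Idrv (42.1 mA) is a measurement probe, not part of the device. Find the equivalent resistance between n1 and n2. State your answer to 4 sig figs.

MNA unknowns: 4 node voltages V₁..V_4
R1: Y=0.1961 on G[4,2]
R2: Y=0.001266 on G[1,3]
R3: Y=0.05650 on G[0,1]
R4: Y=0.0001300 on G[2,3]
R5: Y=0.009009 on G[0,2]
R6: Y=0.0001230 on G[3,4]
R7: Y=0.005348 on G[2,1]
R8: Y=0.008065 on G[4,1]
R9: Y=0.001845 on G[4,3]
R10: Y=0.003058 on G[3,4]
R11: Y=0.01531 on G[4,3]
R12: Y=0.3021 on G[0,2]
R13: Y=0.0003534 on G[0,1]
R14: Y=0.0001171 on G[2,4]
R15: Y=0.002924 on G[0,2]
R16: Y=0.0001866 on G[0,3]
Idrv: z[1]−=0.0421, z[2]+=0.0421
solve → V1=-0.5720, V2=0.1035, V3=0.03541, V4=0.07310

R_eq = 16.04 Ω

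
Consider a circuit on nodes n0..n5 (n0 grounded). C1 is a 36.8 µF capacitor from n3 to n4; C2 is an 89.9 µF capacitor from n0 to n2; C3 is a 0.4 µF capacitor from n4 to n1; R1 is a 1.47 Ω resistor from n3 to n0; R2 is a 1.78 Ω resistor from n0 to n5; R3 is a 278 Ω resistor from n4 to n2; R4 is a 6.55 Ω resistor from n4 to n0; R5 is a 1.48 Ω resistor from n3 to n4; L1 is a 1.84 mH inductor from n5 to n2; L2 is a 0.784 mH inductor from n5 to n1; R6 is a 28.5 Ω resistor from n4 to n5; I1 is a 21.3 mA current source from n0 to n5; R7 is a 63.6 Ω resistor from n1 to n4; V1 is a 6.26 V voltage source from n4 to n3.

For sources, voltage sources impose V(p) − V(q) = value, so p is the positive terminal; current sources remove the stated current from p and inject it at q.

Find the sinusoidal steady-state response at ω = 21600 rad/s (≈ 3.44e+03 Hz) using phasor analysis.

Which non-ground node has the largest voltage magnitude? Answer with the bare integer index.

4

Element admittances at ω=21600 rad/s:
  Y(C1) = 0.000+0.7949j S between n3,n4
  Y(C2) = 0.000+1.942j S between n0,n2
  Y(C3) = 0.000+0.008640j S between n4,n1
  Y(R1) = 0.6803+0.000j S between n3,n0
  Y(R2) = 0.5618+0.000j S between n0,n5
  Y(R3) = 0.003597+0.000j S between n4,n2
  Y(R4) = 0.1527+0.000j S between n4,n0
  Y(R5) = 0.6757+0.000j S between n3,n4
  Y(L1) = 0.000-0.02516j S between n5,n2
  Y(L2) = 0.000-0.05905j S between n5,n1
  Y(R6) = 0.03509+0.000j S between n4,n5
  I1: injects 0.0213 A into n5 (from n0)
  Y(R7) = 0.01572+0.000j S between n1,n4
  V1: constraint V(n4)−V(n3) = 6.26
Assemble and solve the 6×6 MNA system:
  V(n1)=0.1867+1.497j  V(n2)=-0.006045-0.009630j  V(n3)=-1.454-0.01668j  V(n4)=4.806-0.01668j  V(n5)=0.4595+0.04563j
  i(V1)=-5.219-4.987j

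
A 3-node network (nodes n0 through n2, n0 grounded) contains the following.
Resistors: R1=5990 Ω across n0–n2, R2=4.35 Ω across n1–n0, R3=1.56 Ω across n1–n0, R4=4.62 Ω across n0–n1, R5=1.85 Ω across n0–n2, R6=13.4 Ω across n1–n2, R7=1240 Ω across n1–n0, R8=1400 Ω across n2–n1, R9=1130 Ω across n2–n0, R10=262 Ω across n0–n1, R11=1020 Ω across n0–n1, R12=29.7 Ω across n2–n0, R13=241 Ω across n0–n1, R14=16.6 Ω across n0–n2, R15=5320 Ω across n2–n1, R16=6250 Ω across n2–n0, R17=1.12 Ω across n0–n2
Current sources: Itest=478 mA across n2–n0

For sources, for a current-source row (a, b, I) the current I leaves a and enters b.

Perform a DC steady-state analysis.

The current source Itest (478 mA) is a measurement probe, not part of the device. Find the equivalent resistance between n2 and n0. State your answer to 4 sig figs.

R_eq = 0.6253 Ω

Apply KCL at each of the 2 non-ground nodes and solve the resulting linear system.
Node n1: branches {R2, R3, R4, R6, R7, R8, R10, R11, R13, R15} → V_1 = -0.01925
Node n2: branches {R1, R5, R6, R8, R9, R12, R14, R15, R16, R17, Itest} → V_2 = -0.2989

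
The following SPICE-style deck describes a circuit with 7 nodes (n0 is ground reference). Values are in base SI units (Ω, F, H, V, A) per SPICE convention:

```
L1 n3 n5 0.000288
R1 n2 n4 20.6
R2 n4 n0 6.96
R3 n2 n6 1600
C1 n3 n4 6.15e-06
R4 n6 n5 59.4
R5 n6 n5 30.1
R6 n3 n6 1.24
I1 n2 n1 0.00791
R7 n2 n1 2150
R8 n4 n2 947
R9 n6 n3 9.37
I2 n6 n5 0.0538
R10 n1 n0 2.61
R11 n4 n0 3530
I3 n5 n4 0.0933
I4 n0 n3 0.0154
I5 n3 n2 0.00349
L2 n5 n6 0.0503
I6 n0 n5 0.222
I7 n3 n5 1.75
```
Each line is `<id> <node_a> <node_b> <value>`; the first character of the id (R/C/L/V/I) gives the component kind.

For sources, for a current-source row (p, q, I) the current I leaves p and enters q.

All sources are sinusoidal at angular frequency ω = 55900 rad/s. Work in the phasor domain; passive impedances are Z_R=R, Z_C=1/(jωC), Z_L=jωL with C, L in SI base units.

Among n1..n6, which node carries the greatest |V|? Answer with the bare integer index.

MNA unknowns: 6 node voltages V₁..V_6
L1: Y=0.000-0.06211j on G[3,5]
R1: Y=0.04854+0.000j on G[2,4]
R2: Y=0.1437+0.000j on G[4,0]
R3: Y=0.0006250+0.000j on G[2,6]
C1: Y=0.000+0.3438j on G[3,4]
R4: Y=0.01684+0.000j on G[6,5]
R5: Y=0.03322+0.000j on G[6,5]
R6: Y=0.8065+0.000j on G[3,6]
I1: z[2]−=0.00791, z[1]+=0.00791
R7: Y=0.0004651+0.000j on G[2,1]
R8: Y=0.001056+0.000j on G[4,2]
R9: Y=0.1067+0.000j on G[6,3]
I2: z[6]−=0.0538, z[5]+=0.0538
R10: Y=0.3831+0.000j on G[1,0]
R11: Y=0.0002833+0.000j on G[4,0]
I3: z[5]−=0.0933, z[4]+=0.0933
I4: z[0]−=0.0154, z[3]+=0.0154
I5: z[3]−=0.00349, z[2]+=0.00349
L2: Y=0.000-0.0003556j on G[5,6]
I6: z[0]−=0.222, z[5]+=0.222
I7: z[3]−=1.75, z[5]+=1.75
solve → V1=0.02243+9.014e-06j, V2=1.497+0.007435j, V3=1.588-0.4075j, V4=1.589-2.399e-05j, V5=16.48+19.18j, V6=2.313+0.6049j

5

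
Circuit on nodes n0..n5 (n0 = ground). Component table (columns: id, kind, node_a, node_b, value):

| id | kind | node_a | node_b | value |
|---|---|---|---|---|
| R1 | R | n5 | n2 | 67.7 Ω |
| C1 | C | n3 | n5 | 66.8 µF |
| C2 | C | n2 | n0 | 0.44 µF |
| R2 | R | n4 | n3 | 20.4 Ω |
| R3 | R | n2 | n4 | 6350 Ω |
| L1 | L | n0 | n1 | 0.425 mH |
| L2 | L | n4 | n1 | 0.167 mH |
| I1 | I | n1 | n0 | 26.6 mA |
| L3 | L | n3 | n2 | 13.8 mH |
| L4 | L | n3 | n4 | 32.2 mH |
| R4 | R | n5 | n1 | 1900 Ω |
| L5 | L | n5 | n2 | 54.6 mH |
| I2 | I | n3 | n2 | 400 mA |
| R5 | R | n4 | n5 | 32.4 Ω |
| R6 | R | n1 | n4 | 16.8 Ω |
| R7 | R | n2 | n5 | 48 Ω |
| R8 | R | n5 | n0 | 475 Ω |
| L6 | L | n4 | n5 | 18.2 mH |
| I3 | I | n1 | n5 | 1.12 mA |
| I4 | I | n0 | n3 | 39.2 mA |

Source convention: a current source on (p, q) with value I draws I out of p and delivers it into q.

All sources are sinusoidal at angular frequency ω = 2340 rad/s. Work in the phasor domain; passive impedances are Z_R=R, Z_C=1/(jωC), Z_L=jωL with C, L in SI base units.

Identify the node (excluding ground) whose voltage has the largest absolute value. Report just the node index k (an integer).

2

Apply KCL at each of the 5 non-ground nodes and solve the resulting linear system.
Node n1: branches {L1, L2, I1, R4, R6, I3} → V_1 = 0.005947+0.01589j
Node n2: branches {R1, C2, R3, L3, L5, I2, R7} → V_2 = 6.628+6.353j
Node n3: branches {C1, R2, L3, L4, I2, I4} → V_3 = -0.09453+0.8561j
Node n4: branches {R2, R3, L2, L4, R5, R6, L6} → V_4 = 0.008587+0.03259j
Node n5: branches {R1, C1, R4, L5, R5, R7, R8, L6, I3} → V_5 = 1.504-0.4007j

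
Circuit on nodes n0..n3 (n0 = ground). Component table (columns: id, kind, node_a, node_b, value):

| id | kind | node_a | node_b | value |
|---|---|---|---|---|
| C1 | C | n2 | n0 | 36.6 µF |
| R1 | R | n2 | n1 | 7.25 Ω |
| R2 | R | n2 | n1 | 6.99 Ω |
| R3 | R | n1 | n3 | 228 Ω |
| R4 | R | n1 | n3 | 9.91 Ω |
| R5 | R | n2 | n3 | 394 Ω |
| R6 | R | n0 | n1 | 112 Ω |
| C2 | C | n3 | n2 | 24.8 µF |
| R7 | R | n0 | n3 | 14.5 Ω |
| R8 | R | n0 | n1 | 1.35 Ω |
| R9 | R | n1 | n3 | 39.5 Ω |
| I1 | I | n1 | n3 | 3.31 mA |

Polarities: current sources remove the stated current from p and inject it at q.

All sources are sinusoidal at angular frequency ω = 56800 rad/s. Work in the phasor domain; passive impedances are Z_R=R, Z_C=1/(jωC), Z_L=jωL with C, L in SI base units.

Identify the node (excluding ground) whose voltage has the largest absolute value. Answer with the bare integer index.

3

Apply KCL at each of the 3 non-ground nodes and solve the resulting linear system.
Node n1: branches {R1, R2, R3, R4, R6, R8, R9, I1} → V_1 = -0.002702-0.0005628j
Node n2: branches {C1, R1, R2, R5, C2} → V_2 = 0.0003010-0.0009521j
Node n3: branches {R3, R4, R5, C2, R7, R9, I1} → V_3 = 0.0006712-0.002956j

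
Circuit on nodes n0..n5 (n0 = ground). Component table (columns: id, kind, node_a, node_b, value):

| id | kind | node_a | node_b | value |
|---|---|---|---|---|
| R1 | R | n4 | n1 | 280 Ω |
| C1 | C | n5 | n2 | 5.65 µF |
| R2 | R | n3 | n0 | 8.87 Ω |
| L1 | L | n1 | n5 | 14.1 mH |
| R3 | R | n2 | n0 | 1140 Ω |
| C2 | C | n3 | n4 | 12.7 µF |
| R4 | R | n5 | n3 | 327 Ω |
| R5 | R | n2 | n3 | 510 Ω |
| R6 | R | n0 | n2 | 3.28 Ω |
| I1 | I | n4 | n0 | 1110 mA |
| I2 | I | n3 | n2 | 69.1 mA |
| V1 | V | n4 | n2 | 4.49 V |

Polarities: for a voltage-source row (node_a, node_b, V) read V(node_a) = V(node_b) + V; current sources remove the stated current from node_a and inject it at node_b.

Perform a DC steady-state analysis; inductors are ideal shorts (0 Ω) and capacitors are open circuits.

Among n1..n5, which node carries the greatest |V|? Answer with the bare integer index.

2

Element admittances at DC:
  Y(R1) = 0.003571 S between n4,n1
  Y(C1) = 0.000 S between n5,n2
  Y(R2) = 0.1127 S between n3,n0
  L1: short n1↔n5 (DC inductor)
  Y(R3) = 0.0008772 S between n2,n0
  Y(C2) = 0.000 S between n3,n4
  Y(R4) = 0.003058 S between n5,n3
  Y(R5) = 0.001961 S between n2,n3
  Y(R6) = 0.3049 S between n0,n2
  I1: injects 1.11 A into n0 (from n4)
  I2: injects 0.0691 A into n2 (from n3)
  V1: constraint V(n4)−V(n2) = 4.49
Assemble and solve the 7×7 MNA system:
  V(n1)=0.2962  V(n2)=-3.396  V(n3)=-0.6356  V(n4)=1.094  V(n5)=0.2962
  i(L1)=0.002850  i(V1)=-1.113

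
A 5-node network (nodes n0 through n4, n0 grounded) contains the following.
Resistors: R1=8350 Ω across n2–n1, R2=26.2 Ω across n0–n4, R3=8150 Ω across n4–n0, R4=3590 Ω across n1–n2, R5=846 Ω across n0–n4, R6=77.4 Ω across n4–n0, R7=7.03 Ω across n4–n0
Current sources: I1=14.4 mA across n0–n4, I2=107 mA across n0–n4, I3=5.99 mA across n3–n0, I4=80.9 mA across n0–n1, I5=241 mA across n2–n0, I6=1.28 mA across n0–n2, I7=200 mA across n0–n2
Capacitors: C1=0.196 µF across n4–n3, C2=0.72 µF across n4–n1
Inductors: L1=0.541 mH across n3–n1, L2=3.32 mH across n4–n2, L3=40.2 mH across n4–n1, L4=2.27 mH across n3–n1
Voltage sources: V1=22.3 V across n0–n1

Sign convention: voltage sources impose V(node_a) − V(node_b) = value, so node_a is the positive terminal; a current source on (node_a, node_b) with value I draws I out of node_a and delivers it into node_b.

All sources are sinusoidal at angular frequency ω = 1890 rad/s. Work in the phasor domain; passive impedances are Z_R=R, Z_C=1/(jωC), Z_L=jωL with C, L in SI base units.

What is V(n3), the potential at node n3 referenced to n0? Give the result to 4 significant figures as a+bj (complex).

Apply KCL at each of the 4 non-ground nodes and solve the resulting linear system.
Node n1: branches {R1, C2, L1, I4, R4, L3, L4, V1} → V_1 = -22.30+0.000j
Node n2: branches {R1, R4, L2, I5, I6, I7} → V_2 = 0.2982+1.019j
Node n3: branches {C1, I3, L1, L4} → V_3 = -22.31-0.005353j
Node n4: branches {R2, I1, C1, C2, I2, R3, L2, L3, R5, R6, R7} → V_4 = 0.2956+1.325j
Source currents: i(V1)=-0.09905+0.2579j

-22.31-0.005353j V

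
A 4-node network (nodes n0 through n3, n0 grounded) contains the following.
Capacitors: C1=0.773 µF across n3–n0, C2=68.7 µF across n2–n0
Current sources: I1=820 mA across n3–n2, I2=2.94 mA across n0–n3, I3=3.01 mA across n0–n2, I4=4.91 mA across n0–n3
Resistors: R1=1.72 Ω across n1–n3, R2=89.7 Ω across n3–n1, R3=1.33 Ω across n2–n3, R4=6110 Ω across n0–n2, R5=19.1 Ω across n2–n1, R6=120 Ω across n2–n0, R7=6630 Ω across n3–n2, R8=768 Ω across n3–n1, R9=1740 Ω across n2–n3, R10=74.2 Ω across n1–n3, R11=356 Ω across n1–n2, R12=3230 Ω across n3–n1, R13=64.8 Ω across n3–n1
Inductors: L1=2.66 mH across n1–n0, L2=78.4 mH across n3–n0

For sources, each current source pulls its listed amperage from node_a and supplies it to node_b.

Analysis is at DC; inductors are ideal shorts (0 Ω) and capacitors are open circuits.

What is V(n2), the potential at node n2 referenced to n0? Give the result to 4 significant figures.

1.008 V

Element admittances at DC:
  Y(C1) = 0.000 S between n3,n0
  I1: injects 0.82 A into n2 (from n3)
  Y(R1) = 0.5814 S between n1,n3
  I2: injects 0.00294 A into n3 (from n0)
  Y(R2) = 0.01115 S between n3,n1
  Y(R3) = 0.7519 S between n2,n3
  Y(R4) = 0.0001637 S between n0,n2
  Y(R5) = 0.05236 S between n2,n1
  Y(R6) = 0.008333 S between n2,n0
  Y(R7) = 0.0001508 S between n3,n2
  Y(R8) = 0.001302 S between n3,n1
  L1: short n1↔n0 (DC inductor)
  Y(R9) = 0.0005747 S between n2,n3
  I3: injects 0.00301 A into n2 (from n0)
  Y(R10) = 0.01348 S between n1,n3
  Y(C2) = 0.000 S between n2,n0
  Y(R11) = 0.002809 S between n1,n2
  L2: short n3↔n0 (DC inductor)
  Y(R12) = 0.0003096 S between n3,n1
  Y(R13) = 0.01543 S between n3,n1
  I4: injects 0.00491 A into n3 (from n0)
Assemble and solve the 5×5 MNA system:
  V(n1)=0.000  V(n2)=1.008  V(n3)=0.000
  i(L1)=0.05562  i(L2)=-0.05333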